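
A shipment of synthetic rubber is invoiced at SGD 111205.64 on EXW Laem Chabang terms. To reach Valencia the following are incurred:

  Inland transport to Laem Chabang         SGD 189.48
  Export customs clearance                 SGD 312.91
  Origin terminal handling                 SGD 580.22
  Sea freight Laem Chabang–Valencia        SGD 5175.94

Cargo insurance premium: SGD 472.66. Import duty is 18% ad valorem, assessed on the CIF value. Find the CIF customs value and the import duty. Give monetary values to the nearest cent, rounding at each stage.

CIF value: SGD 117936.85; import duty: SGD 21228.63

CIF = EXW price + pre-shipment costs + freight + insurance
CIF = 111205.64 + 189.48 + 312.91 + 580.22 + 5175.94 + 472.66 = 117936.85
Import duty = 117936.85 × 18% = 21228.63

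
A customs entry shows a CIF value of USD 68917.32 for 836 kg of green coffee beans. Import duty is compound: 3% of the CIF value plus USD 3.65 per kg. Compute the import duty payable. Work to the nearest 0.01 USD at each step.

Import duty: USD 5118.92

Ad valorem component: 68917.32 × 3% = 2067.52
Specific component: 836 × 3.65 = 3051.40
Import duty = 2067.52 + 3051.40 = 5118.92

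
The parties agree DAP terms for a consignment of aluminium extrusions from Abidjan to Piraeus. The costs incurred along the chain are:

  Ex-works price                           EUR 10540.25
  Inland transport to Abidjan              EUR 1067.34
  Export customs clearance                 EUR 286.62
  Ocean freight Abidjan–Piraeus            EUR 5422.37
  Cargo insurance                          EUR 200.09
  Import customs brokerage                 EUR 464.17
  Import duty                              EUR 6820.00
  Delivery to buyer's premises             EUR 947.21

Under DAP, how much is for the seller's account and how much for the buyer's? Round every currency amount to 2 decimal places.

Seller: EUR 18463.88; buyer: EUR 7284.17

DAP: the seller bears all costs to the named destination except import duty and clearance.
Seller's account: goods 10540.25 + inland to port 1067.34 + export clearance 286.62 + freight 5422.37 + insurance 200.09 + delivery 947.21 = 18463.88
Buyer's account: brokerage 464.17 + duty 6820.00 = 7284.17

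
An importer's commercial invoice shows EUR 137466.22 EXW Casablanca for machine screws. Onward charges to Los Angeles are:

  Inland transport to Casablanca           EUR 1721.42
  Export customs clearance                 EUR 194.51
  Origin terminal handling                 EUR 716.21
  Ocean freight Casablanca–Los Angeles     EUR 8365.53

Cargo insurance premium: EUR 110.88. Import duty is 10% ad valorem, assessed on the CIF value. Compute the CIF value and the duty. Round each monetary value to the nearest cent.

CIF value: EUR 148574.77; import duty: EUR 14857.48

CIF = EXW price + pre-shipment costs + freight + insurance
CIF = 137466.22 + 1721.42 + 194.51 + 716.21 + 8365.53 + 110.88 = 148574.77
Import duty = 148574.77 × 10% = 14857.48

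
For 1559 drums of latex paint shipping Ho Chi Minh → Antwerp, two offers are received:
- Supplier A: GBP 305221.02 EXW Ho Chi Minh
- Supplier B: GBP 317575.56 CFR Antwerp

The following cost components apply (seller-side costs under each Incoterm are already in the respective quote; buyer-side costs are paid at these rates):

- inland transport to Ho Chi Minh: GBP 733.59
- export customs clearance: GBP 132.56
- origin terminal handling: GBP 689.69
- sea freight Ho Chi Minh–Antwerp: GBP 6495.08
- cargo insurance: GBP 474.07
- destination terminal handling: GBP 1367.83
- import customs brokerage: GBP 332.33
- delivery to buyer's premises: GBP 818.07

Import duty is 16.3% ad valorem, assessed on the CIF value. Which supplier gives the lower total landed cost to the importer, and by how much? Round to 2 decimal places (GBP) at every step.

Supplier A is cheaper by GBP 5005.11

Supplier A (EXW):
CIF value = EXW price + inland to port + export clearance + origin terminal + freight + insurance = 305221.02 + 733.59 + 132.56 + 689.69 + 6495.08 + 474.07 = 313746.01
Import duty = 313746.01 × 16.3% = 51140.60
Buyer bears (A): 733.59 + 132.56 + 689.69 + 6495.08 + 474.07 + 1367.83 + 332.33 + 818.07 = 11043.22
Landed cost (A) = invoice 305221.02 + 11043.22 + duty 51140.60 = 367404.84
Supplier B (CFR):
CIF value = CFR price + insurance = 317575.56 + 474.07 = 318049.63
Import duty = 318049.63 × 16.3% = 51842.09
Buyer bears (B): 474.07 + 1367.83 + 332.33 + 818.07 = 2992.30
Landed cost (B) = invoice 317575.56 + 2992.30 + duty 51842.09 = 372409.95
Difference = |367404.84 − 372409.95| = 5005.11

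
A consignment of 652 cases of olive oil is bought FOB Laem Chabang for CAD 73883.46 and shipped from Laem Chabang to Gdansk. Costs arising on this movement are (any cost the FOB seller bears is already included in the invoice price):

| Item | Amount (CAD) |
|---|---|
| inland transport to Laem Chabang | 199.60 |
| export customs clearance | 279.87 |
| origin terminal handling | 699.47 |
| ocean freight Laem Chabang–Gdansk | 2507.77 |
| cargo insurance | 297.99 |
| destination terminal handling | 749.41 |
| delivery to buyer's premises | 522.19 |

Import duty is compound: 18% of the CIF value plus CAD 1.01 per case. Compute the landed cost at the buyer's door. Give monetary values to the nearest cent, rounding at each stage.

Total landed cost: CAD 92423.40

FOB: the seller bears costs until goods are on board at the origin port; the buyer bears freight, insurance and all costs thereafter.
Already in the invoice (seller's account under FOB): inland to port, export clearance, origin terminal — exclude.
CIF value = FOB price + freight + insurance = 73883.46 + 2507.77 + 297.99 = 76689.22
Ad valorem component: 76689.22 × 18% = 13804.06
Specific component: 652 × 1.01 = 658.52
Import duty = 13804.06 + 658.52 = 14462.58
Buyer bears: freight 2507.77 + insurance 297.99 + destination terminal 749.41 + delivery 522.19 + duty 14462.58 = 18539.94
Landed cost = invoice 73883.46 + 18539.94 = 92423.40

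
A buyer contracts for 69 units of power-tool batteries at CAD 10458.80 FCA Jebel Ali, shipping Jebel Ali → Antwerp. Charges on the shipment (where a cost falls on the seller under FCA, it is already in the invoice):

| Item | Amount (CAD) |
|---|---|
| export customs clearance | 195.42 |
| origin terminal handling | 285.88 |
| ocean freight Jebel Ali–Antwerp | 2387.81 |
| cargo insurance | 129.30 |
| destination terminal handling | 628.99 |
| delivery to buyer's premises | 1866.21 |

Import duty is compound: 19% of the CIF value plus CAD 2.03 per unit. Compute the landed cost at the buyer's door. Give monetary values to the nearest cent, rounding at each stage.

Total landed cost: CAD 18416.80

FCA: the seller delivers export-cleared goods to the carrier; the buyer bears costs from that point.
Already in the invoice (seller's account under FCA): export clearance — exclude.
CIF value = FCA price + origin terminal + freight + insurance = 10458.80 + 285.88 + 2387.81 + 129.30 = 13261.79
Ad valorem component: 13261.79 × 19% = 2519.74
Specific component: 69 × 2.03 = 140.07
Import duty = 2519.74 + 140.07 = 2659.81
Buyer bears: origin terminal 285.88 + freight 2387.81 + insurance 129.30 + destination terminal 628.99 + delivery 1866.21 + duty 2659.81 = 7958.00
Landed cost = invoice 10458.80 + 7958.00 = 18416.80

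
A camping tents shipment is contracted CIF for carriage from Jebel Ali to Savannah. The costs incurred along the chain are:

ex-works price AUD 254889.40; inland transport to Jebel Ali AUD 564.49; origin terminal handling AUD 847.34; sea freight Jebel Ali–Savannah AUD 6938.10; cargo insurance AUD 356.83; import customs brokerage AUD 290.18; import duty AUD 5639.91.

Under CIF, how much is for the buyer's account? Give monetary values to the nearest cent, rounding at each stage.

CIF: the seller pays costs through ocean freight and marine insurance to the destination port.
Seller's account: goods 254889.40 + inland to port 564.49 + origin terminal 847.34 + freight 6938.10 + insurance 356.83 = 263596.16
Buyer's account: brokerage 290.18 + duty 5639.91 = 5930.09

Buyer's account: AUD 5930.09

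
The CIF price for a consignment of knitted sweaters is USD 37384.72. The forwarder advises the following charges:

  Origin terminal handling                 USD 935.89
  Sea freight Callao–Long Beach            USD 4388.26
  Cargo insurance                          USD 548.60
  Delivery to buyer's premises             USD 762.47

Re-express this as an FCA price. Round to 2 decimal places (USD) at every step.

Not relevant to the conversion: delivery — on the buyer under both terms; not part of either seller's price.
From CIF to FCA, the seller no longer bears: origin terminal, freight, insurance.
FCA price = 37384.72 − 935.89 − 4388.26 − 548.60 = 31511.97

FCA price: USD 31511.97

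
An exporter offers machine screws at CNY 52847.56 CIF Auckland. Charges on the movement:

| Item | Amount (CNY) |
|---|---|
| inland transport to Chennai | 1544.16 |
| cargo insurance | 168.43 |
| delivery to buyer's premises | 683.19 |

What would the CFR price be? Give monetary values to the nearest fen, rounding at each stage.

CFR price: CNY 52679.13

Not relevant to the conversion: inland to port — on the seller under both CIF and CFR; already in the CIF price and stays in the CFR price. delivery — on the buyer under both terms; not part of either seller's price.
From CIF to CFR, the seller no longer bears: insurance.
CFR price = 52847.56 − 168.43 = 52679.13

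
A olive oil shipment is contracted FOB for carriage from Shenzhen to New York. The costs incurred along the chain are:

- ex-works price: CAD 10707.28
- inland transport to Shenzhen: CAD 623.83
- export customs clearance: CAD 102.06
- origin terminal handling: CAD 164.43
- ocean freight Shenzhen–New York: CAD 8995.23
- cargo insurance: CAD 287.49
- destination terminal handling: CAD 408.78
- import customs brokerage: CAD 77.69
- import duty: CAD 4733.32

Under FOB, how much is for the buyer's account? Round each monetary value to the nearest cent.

FOB: the seller bears costs until goods are on board at the origin port; the buyer bears freight, insurance and all costs thereafter.
Seller's account: goods 10707.28 + inland to port 623.83 + export clearance 102.06 + origin terminal 164.43 = 11597.60
Buyer's account: freight 8995.23 + insurance 287.49 + destination terminal 408.78 + brokerage 77.69 + duty 4733.32 = 14502.51

Buyer's account: CAD 14502.51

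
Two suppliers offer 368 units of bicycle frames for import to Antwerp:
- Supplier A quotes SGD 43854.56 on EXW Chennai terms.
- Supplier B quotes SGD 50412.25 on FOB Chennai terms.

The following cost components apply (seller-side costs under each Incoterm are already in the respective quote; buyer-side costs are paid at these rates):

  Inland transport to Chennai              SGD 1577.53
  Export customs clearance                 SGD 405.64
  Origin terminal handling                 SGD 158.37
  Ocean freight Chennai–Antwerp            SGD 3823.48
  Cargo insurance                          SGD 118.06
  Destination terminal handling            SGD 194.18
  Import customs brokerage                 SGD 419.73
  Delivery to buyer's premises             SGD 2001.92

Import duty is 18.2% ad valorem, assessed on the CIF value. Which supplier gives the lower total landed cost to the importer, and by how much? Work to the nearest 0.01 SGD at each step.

Supplier A (EXW):
CIF value = EXW price + inland to port + export clearance + origin terminal + freight + insurance = 43854.56 + 1577.53 + 405.64 + 158.37 + 3823.48 + 118.06 = 49937.64
Import duty = 49937.64 × 18.2% = 9088.65
Buyer bears (A): 1577.53 + 405.64 + 158.37 + 3823.48 + 118.06 + 194.18 + 419.73 + 2001.92 = 8698.91
Landed cost (A) = invoice 43854.56 + 8698.91 + duty 9088.65 = 61642.12
Supplier B (FOB):
CIF value = FOB price + freight + insurance = 50412.25 + 3823.48 + 118.06 = 54353.79
Import duty = 54353.79 × 18.2% = 9892.39
Buyer bears (B): 3823.48 + 118.06 + 194.18 + 419.73 + 2001.92 = 6557.37
Landed cost (B) = invoice 50412.25 + 6557.37 + duty 9892.39 = 66862.01
Difference = |61642.12 − 66862.01| = 5219.89

Supplier A is cheaper by SGD 5219.89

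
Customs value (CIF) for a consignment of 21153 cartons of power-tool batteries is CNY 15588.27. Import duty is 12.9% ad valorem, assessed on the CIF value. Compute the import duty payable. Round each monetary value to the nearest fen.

Import duty = 15588.27 × 12.9% = 2010.89

Import duty: CNY 2010.89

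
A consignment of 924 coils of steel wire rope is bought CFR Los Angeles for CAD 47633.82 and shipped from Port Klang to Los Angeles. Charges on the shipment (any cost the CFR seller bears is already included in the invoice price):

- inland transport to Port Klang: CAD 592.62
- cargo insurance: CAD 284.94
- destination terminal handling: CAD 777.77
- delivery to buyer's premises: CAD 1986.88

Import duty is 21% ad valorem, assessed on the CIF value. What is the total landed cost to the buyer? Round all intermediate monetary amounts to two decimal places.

Total landed cost: CAD 60746.35

CFR: the seller pays costs through ocean freight to the destination port, but not insurance.
Already in the invoice (seller's account under CFR): inland to port — exclude.
CIF value = CFR price + insurance = 47633.82 + 284.94 = 47918.76
Import duty = 47918.76 × 21% = 10062.94
Buyer bears: insurance 284.94 + destination terminal 777.77 + delivery 1986.88 + duty 10062.94 = 13112.53
Landed cost = invoice 47633.82 + 13112.53 = 60746.35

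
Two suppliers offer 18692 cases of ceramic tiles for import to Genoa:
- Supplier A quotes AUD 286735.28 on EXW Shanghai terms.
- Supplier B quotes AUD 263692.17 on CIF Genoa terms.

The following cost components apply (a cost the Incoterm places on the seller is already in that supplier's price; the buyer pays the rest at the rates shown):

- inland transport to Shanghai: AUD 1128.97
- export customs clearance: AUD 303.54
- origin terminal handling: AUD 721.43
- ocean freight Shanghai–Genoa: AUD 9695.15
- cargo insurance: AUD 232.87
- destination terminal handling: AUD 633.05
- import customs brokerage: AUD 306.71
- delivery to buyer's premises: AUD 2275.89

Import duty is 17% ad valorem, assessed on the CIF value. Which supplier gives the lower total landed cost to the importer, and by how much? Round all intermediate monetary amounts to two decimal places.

Supplier B is cheaper by AUD 41096.33

Supplier A (EXW):
CIF value = EXW price + inland to port + export clearance + origin terminal + freight + insurance = 286735.28 + 1128.97 + 303.54 + 721.43 + 9695.15 + 232.87 = 298817.24
Import duty = 298817.24 × 17% = 50798.93
Buyer bears (A): 1128.97 + 303.54 + 721.43 + 9695.15 + 232.87 + 633.05 + 306.71 + 2275.89 = 15297.61
Landed cost (A) = invoice 286735.28 + 15297.61 + duty 50798.93 = 352831.82
Supplier B (CIF):
The CIF price already equals the CIF value: 263692.17
Import duty = 263692.17 × 17% = 44827.67
Buyer bears (B): 633.05 + 306.71 + 2275.89 = 3215.65
Landed cost (B) = invoice 263692.17 + 3215.65 + duty 44827.67 = 311735.49
Difference = |352831.82 − 311735.49| = 41096.33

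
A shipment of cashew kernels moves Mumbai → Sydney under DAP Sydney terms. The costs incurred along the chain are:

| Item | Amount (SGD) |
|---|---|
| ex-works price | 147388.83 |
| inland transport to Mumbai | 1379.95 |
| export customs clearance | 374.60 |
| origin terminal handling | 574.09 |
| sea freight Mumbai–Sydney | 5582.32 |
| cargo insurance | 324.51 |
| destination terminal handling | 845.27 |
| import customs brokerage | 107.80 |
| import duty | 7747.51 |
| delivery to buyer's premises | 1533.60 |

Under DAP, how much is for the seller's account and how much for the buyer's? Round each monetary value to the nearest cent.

DAP: the seller bears all costs to the named destination except import duty and clearance.
Seller's account: goods 147388.83 + inland to port 1379.95 + export clearance 374.60 + origin terminal 574.09 + freight 5582.32 + insurance 324.51 + destination terminal 845.27 + delivery 1533.60 = 158003.17
Buyer's account: brokerage 107.80 + duty 7747.51 = 7855.31

Seller: SGD 158003.17; buyer: SGD 7855.31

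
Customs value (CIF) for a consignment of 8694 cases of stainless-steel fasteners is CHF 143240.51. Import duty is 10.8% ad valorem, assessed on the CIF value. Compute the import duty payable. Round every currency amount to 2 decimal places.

Import duty = 143240.51 × 10.8% = 15469.98

Import duty: CHF 15469.98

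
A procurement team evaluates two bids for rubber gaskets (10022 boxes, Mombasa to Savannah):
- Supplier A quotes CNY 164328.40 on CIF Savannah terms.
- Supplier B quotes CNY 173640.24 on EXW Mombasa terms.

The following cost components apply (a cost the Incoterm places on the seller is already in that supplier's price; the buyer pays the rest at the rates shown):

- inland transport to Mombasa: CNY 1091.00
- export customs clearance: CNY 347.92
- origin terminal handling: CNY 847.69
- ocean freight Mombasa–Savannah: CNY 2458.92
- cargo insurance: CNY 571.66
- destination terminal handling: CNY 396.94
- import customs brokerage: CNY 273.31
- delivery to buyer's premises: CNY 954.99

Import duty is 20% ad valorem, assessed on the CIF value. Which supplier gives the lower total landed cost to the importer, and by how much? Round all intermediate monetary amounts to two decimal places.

Supplier A is cheaper by CNY 17554.84

Supplier A (CIF):
The CIF price already equals the CIF value: 164328.40
Import duty = 164328.40 × 20% = 32865.68
Buyer bears (A): 396.94 + 273.31 + 954.99 = 1625.24
Landed cost (A) = invoice 164328.40 + 1625.24 + duty 32865.68 = 198819.32
Supplier B (EXW):
CIF value = EXW price + inland to port + export clearance + origin terminal + freight + insurance = 173640.24 + 1091.00 + 347.92 + 847.69 + 2458.92 + 571.66 = 178957.43
Import duty = 178957.43 × 20% = 35791.49
Buyer bears (B): 1091.00 + 347.92 + 847.69 + 2458.92 + 571.66 + 396.94 + 273.31 + 954.99 = 6942.43
Landed cost (B) = invoice 173640.24 + 6942.43 + duty 35791.49 = 216374.16
Difference = |198819.32 − 216374.16| = 17554.84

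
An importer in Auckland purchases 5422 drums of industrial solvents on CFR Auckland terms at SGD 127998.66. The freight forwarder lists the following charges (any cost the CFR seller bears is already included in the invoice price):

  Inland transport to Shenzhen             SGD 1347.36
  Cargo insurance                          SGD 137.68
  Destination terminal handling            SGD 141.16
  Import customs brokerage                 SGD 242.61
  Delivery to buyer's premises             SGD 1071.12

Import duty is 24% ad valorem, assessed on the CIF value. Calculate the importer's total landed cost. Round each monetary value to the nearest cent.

CFR: the seller pays costs through ocean freight to the destination port, but not insurance.
Already in the invoice (seller's account under CFR): inland to port — exclude.
CIF value = CFR price + insurance = 127998.66 + 137.68 = 128136.34
Import duty = 128136.34 × 24% = 30752.72
Buyer bears: insurance 137.68 + destination terminal 141.16 + brokerage 242.61 + delivery 1071.12 + duty 30752.72 = 32345.29
Landed cost = invoice 127998.66 + 32345.29 = 160343.95

Total landed cost: SGD 160343.95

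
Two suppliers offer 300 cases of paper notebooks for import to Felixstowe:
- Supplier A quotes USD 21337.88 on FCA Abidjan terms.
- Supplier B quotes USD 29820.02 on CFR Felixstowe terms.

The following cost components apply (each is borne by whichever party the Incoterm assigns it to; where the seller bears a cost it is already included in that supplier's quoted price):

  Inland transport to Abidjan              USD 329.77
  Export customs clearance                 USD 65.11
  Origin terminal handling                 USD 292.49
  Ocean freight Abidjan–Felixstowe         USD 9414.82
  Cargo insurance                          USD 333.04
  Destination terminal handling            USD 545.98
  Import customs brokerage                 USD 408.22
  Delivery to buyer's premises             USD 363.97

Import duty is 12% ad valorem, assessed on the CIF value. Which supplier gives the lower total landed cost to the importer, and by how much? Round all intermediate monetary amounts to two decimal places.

Supplier A (FCA):
CIF value = FCA price + origin terminal + freight + insurance = 21337.88 + 292.49 + 9414.82 + 333.04 = 31378.23
Import duty = 31378.23 × 12% = 3765.39
Buyer bears (A): 292.49 + 9414.82 + 333.04 + 545.98 + 408.22 + 363.97 = 11358.52
Landed cost (A) = invoice 21337.88 + 11358.52 + duty 3765.39 = 36461.79
Supplier B (CFR):
CIF value = CFR price + insurance = 29820.02 + 333.04 = 30153.06
Import duty = 30153.06 × 12% = 3618.37
Buyer bears (B): 333.04 + 545.98 + 408.22 + 363.97 = 1651.21
Landed cost (B) = invoice 29820.02 + 1651.21 + duty 3618.37 = 35089.60
Difference = |36461.79 − 35089.60| = 1372.19

Supplier B is cheaper by USD 1372.19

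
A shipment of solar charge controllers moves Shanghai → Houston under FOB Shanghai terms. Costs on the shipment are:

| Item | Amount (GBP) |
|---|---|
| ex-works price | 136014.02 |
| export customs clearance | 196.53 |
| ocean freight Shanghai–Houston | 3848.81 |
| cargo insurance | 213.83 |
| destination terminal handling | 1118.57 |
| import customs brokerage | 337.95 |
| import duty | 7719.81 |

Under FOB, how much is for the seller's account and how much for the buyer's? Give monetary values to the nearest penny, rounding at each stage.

Seller: GBP 136210.55; buyer: GBP 13238.97

FOB: the seller bears costs until goods are on board at the origin port; the buyer bears freight, insurance and all costs thereafter.
Seller's account: goods 136014.02 + export clearance 196.53 = 136210.55
Buyer's account: freight 3848.81 + insurance 213.83 + destination terminal 1118.57 + brokerage 337.95 + duty 7719.81 = 13238.97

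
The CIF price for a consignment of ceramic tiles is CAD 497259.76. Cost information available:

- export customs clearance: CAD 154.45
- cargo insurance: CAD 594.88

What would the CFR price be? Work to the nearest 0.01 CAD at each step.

CFR price: CAD 496664.88

Not relevant to the conversion: export clearance — on the seller under both CIF and CFR; already in the CIF price and stays in the CFR price.
From CIF to CFR, the seller no longer bears: insurance.
CFR price = 497259.76 − 594.88 = 496664.88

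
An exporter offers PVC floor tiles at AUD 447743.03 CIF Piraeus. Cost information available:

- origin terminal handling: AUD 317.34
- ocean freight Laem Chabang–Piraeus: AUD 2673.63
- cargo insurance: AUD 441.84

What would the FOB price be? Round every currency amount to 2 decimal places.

FOB price: AUD 444627.56

Not relevant to the conversion: origin terminal — on the seller under both CIF and FOB; already in the CIF price and stays in the FOB price.
From CIF to FOB, the seller no longer bears: freight, insurance.
FOB price = 447743.03 − 2673.63 − 441.84 = 444627.56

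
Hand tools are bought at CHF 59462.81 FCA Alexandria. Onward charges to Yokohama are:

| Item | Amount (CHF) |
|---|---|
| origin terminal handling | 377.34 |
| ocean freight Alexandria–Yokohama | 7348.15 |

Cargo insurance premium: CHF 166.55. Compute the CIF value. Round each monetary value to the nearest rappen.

CIF = FCA price + pre-shipment costs + freight + insurance
CIF = 59462.81 + 377.34 + 7348.15 + 166.55 = 67354.85

CIF value: CHF 67354.85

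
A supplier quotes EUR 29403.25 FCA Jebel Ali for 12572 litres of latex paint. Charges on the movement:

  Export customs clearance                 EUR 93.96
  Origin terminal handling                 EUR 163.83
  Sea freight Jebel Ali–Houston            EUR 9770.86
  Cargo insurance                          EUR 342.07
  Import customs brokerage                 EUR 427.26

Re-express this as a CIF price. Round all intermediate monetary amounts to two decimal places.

Not relevant to the conversion: export clearance — on the seller under both FCA and CIF; already in the FCA price and stays in the CIF price. brokerage — on the buyer under both terms; not part of either seller's price.
From FCA to CIF, the seller additionally bears: origin terminal, freight, insurance.
CIF price = 29403.25 + 163.83 + 9770.86 + 342.07 = 39680.01

CIF price: EUR 39680.01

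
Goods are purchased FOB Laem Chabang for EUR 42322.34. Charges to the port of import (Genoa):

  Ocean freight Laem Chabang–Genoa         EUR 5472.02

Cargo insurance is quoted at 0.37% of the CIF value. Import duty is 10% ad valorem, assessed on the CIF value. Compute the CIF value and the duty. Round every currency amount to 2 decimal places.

CIF value: EUR 47971.86; import duty: EUR 4797.19

Let C be the CIF value. C = FOB price + freight + 0.37% × C
C − 0.37% × C = 42322.34 + 5472.02
0.9963 × C = 47794.36
C = 47794.36 / 0.9963 = 47971.86
Insurance premium = 0.37% × 47971.86 = 177.50
Import duty = 47971.86 × 10% = 4797.19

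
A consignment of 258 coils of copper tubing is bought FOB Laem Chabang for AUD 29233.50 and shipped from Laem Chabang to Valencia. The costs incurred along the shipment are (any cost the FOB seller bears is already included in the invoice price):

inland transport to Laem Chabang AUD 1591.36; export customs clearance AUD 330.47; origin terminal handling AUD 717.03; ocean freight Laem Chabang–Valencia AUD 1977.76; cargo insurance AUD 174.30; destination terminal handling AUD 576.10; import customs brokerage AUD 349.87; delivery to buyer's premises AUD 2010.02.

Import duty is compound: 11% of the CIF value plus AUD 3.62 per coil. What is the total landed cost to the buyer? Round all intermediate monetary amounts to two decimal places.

Total landed cost: AUD 38707.92

FOB: the seller bears costs until goods are on board at the origin port; the buyer bears freight, insurance and all costs thereafter.
Already in the invoice (seller's account under FOB): inland to port, export clearance, origin terminal — exclude.
CIF value = FOB price + freight + insurance = 29233.50 + 1977.76 + 174.30 = 31385.56
Ad valorem component: 31385.56 × 11% = 3452.41
Specific component: 258 × 3.62 = 933.96
Import duty = 3452.41 + 933.96 = 4386.37
Buyer bears: freight 1977.76 + insurance 174.30 + destination terminal 576.10 + brokerage 349.87 + delivery 2010.02 + duty 4386.37 = 9474.42
Landed cost = invoice 29233.50 + 9474.42 = 38707.92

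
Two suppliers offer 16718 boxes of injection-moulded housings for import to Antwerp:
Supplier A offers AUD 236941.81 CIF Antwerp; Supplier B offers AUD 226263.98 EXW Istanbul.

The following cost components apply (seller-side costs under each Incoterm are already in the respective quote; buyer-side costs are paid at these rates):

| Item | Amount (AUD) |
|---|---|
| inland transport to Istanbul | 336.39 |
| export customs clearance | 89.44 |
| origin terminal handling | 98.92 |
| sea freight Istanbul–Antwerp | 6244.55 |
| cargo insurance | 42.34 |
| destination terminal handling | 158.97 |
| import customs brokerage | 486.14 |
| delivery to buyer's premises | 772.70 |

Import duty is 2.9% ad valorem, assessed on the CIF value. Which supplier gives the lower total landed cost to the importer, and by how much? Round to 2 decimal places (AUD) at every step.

Supplier B is cheaper by AUD 3978.31

Supplier A (CIF):
The CIF price already equals the CIF value: 236941.81
Import duty = 236941.81 × 2.9% = 6871.31
Buyer bears (A): 158.97 + 486.14 + 772.70 = 1417.81
Landed cost (A) = invoice 236941.81 + 1417.81 + duty 6871.31 = 245230.93
Supplier B (EXW):
CIF value = EXW price + inland to port + export clearance + origin terminal + freight + insurance = 226263.98 + 336.39 + 89.44 + 98.92 + 6244.55 + 42.34 = 233075.62
Import duty = 233075.62 × 2.9% = 6759.19
Buyer bears (B): 336.39 + 89.44 + 98.92 + 6244.55 + 42.34 + 158.97 + 486.14 + 772.70 = 8229.45
Landed cost (B) = invoice 226263.98 + 8229.45 + duty 6759.19 = 241252.62
Difference = |245230.93 − 241252.62| = 3978.31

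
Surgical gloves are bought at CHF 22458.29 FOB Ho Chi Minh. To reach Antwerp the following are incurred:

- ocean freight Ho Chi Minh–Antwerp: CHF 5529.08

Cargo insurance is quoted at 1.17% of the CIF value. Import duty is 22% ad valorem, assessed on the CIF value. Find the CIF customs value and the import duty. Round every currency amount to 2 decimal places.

CIF value: CHF 28318.70; import duty: CHF 6230.11

Let C be the CIF value. C = FOB price + freight + 1.17% × C
C − 1.17% × C = 22458.29 + 5529.08
0.9883 × C = 27987.37
C = 27987.37 / 0.9883 = 28318.70
Insurance premium = 1.17% × 28318.70 = 331.33
Import duty = 28318.70 × 22% = 6230.11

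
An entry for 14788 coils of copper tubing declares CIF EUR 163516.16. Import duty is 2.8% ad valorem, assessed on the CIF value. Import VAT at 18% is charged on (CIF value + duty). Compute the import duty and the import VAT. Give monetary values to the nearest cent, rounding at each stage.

Import duty = 163516.16 × 2.8% = 4578.45
VAT base = CIF + duty = 163516.16 + 4578.45 = 168094.61
Import VAT = 168094.61 × 18% = 30257.03

Import duty: EUR 4578.45; import VAT: EUR 30257.03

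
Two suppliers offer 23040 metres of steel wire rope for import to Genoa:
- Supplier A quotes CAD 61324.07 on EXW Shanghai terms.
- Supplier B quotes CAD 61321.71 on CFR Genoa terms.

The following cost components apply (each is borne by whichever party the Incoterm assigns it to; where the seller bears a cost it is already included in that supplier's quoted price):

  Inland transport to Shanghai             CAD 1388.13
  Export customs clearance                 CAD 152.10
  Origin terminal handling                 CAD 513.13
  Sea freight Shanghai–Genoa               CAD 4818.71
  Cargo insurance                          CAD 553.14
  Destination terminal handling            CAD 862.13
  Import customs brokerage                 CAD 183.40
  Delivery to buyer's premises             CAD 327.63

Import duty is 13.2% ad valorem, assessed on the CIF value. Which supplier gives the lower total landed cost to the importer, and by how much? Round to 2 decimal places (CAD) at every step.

Supplier B is cheaper by CAD 7781.85

Supplier A (EXW):
CIF value = EXW price + inland to port + export clearance + origin terminal + freight + insurance = 61324.07 + 1388.13 + 152.10 + 513.13 + 4818.71 + 553.14 = 68749.28
Import duty = 68749.28 × 13.2% = 9074.90
Buyer bears (A): 1388.13 + 152.10 + 513.13 + 4818.71 + 553.14 + 862.13 + 183.40 + 327.63 = 8798.37
Landed cost (A) = invoice 61324.07 + 8798.37 + duty 9074.90 = 79197.34
Supplier B (CFR):
CIF value = CFR price + insurance = 61321.71 + 553.14 = 61874.85
Import duty = 61874.85 × 13.2% = 8167.48
Buyer bears (B): 553.14 + 862.13 + 183.40 + 327.63 = 1926.30
Landed cost (B) = invoice 61321.71 + 1926.30 + duty 8167.48 = 71415.49
Difference = |79197.34 − 71415.49| = 7781.85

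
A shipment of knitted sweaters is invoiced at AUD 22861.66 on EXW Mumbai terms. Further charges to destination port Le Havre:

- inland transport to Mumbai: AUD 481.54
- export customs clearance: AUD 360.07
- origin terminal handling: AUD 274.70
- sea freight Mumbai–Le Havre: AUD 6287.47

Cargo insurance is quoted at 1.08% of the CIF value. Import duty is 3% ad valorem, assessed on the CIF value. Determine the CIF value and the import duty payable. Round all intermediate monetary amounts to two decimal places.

CIF value: AUD 30595.88; import duty: AUD 917.88

Let C be the CIF value. C = EXW price + pre-shipment costs + freight + 1.08% × C
C − 1.08% × C = 22861.66 + 481.54 + 360.07 + 274.70 + 6287.47
0.9892 × C = 30265.44
C = 30265.44 / 0.9892 = 30595.88
Insurance premium = 1.08% × 30595.88 = 330.44
Import duty = 30595.88 × 3% = 917.88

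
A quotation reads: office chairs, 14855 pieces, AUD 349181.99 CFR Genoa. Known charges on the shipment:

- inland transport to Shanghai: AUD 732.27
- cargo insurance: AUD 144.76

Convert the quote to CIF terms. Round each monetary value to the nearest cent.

Not relevant to the conversion: inland to port — on the seller under both CFR and CIF; already in the CFR price and stays in the CIF price.
From CFR to CIF, the seller additionally bears: insurance.
CIF price = 349181.99 + 144.76 = 349326.75

CIF price: AUD 349326.75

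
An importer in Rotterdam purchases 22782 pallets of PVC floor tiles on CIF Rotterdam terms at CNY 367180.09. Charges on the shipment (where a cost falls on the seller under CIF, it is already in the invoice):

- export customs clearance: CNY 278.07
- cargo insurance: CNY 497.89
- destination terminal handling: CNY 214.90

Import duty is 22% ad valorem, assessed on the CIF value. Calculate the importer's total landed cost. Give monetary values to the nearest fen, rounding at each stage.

Total landed cost: CNY 448174.61

CIF: the seller pays costs through ocean freight and marine insurance to the destination port.
Already in the invoice (seller's account under CIF): export clearance, insurance — exclude.
The CIF price already equals the CIF value: 367180.09
Import duty = 367180.09 × 22% = 80779.62
Buyer bears: destination terminal 214.90 + duty 80779.62 = 80994.52
Landed cost = invoice 367180.09 + 80994.52 = 448174.61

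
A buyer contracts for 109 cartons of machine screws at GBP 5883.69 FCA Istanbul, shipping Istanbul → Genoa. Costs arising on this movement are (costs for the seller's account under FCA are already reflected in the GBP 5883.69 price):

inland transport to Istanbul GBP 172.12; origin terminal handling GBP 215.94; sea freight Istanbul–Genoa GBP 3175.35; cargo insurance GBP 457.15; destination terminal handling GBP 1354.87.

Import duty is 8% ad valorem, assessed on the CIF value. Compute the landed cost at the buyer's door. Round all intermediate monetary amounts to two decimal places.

Total landed cost: GBP 11865.57

FCA: the seller delivers export-cleared goods to the carrier; the buyer bears costs from that point.
Already in the invoice (seller's account under FCA): inland to port — exclude.
CIF value = FCA price + origin terminal + freight + insurance = 5883.69 + 215.94 + 3175.35 + 457.15 = 9732.13
Import duty = 9732.13 × 8% = 778.57
Buyer bears: origin terminal 215.94 + freight 3175.35 + insurance 457.15 + destination terminal 1354.87 + duty 778.57 = 5981.88
Landed cost = invoice 5883.69 + 5981.88 = 11865.57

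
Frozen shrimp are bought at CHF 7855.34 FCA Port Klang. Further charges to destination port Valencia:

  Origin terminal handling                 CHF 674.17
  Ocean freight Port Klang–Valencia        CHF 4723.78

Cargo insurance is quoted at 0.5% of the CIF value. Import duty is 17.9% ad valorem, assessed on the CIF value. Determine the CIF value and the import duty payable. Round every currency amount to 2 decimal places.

CIF value: CHF 13319.89; import duty: CHF 2384.26

Let C be the CIF value. C = FCA price + pre-shipment costs + freight + 0.5% × C
C − 0.5% × C = 7855.34 + 674.17 + 4723.78
0.995 × C = 13253.29
C = 13253.29 / 0.995 = 13319.89
Insurance premium = 0.5% × 13319.89 = 66.60
Import duty = 13319.89 × 17.9% = 2384.26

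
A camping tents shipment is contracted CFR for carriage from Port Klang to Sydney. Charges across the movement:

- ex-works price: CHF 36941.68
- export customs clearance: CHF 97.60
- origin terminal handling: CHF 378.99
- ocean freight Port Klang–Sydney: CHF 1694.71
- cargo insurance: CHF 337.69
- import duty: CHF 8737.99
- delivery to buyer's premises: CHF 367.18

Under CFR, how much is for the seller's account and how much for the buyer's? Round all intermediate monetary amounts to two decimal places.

Seller: CHF 39112.98; buyer: CHF 9442.86

CFR: the seller pays costs through ocean freight to the destination port, but not insurance.
Seller's account: goods 36941.68 + export clearance 97.60 + origin terminal 378.99 + freight 1694.71 = 39112.98
Buyer's account: insurance 337.69 + duty 8737.99 + delivery 367.18 = 9442.86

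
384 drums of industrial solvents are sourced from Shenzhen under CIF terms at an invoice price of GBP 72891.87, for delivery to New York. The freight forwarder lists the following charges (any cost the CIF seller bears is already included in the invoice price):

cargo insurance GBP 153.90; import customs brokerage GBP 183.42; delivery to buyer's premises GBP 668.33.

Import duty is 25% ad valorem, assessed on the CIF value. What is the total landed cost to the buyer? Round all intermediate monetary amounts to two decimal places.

CIF: the seller pays costs through ocean freight and marine insurance to the destination port.
Already in the invoice (seller's account under CIF): insurance — exclude.
The CIF price already equals the CIF value: 72891.87
Import duty = 72891.87 × 25% = 18222.97
Buyer bears: brokerage 183.42 + delivery 668.33 + duty 18222.97 = 19074.72
Landed cost = invoice 72891.87 + 19074.72 = 91966.59

Total landed cost: GBP 91966.59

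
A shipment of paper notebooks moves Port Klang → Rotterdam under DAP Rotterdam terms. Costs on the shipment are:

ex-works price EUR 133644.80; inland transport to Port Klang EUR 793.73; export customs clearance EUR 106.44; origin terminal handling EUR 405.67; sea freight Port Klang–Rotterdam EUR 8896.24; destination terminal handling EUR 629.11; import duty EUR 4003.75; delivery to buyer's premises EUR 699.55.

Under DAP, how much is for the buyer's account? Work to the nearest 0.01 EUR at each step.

DAP: the seller bears all costs to the named destination except import duty and clearance.
Seller's account: goods 133644.80 + inland to port 793.73 + export clearance 106.44 + origin terminal 405.67 + freight 8896.24 + destination terminal 629.11 + delivery 699.55 = 145175.54
Buyer's account: duty 4003.75 = 4003.75

Buyer's account: EUR 4003.75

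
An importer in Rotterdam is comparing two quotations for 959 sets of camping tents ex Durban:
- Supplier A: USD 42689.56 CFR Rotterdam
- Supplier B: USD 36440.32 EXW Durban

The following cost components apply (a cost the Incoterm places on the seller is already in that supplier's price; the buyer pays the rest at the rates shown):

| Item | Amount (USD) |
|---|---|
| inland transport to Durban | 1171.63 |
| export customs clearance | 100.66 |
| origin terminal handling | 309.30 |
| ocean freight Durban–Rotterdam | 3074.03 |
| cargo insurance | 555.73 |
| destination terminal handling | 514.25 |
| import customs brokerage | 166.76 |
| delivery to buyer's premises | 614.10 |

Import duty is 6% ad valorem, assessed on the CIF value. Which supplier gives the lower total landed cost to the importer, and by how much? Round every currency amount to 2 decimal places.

Supplier B is cheaper by USD 1689.24

Supplier A (CFR):
CIF value = CFR price + insurance = 42689.56 + 555.73 = 43245.29
Import duty = 43245.29 × 6% = 2594.72
Buyer bears (A): 555.73 + 514.25 + 166.76 + 614.10 = 1850.84
Landed cost (A) = invoice 42689.56 + 1850.84 + duty 2594.72 = 47135.12
Supplier B (EXW):
CIF value = EXW price + inland to port + export clearance + origin terminal + freight + insurance = 36440.32 + 1171.63 + 100.66 + 309.30 + 3074.03 + 555.73 = 41651.67
Import duty = 41651.67 × 6% = 2499.10
Buyer bears (B): 1171.63 + 100.66 + 309.30 + 3074.03 + 555.73 + 514.25 + 166.76 + 614.10 = 6506.46
Landed cost (B) = invoice 36440.32 + 6506.46 + duty 2499.10 = 45445.88
Difference = |47135.12 − 45445.88| = 1689.24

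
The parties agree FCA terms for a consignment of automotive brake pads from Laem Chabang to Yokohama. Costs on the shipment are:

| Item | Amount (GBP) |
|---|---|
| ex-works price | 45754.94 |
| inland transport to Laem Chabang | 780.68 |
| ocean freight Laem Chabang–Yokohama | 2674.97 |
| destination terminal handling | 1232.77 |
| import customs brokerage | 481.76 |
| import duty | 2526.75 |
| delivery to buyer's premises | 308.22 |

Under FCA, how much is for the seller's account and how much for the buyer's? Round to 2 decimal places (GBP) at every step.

FCA: the seller delivers export-cleared goods to the carrier; the buyer bears costs from that point.
Seller's account: goods 45754.94 + inland to port 780.68 = 46535.62
Buyer's account: freight 2674.97 + destination terminal 1232.77 + brokerage 481.76 + duty 2526.75 + delivery 308.22 = 7224.47

Seller: GBP 46535.62; buyer: GBP 7224.47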